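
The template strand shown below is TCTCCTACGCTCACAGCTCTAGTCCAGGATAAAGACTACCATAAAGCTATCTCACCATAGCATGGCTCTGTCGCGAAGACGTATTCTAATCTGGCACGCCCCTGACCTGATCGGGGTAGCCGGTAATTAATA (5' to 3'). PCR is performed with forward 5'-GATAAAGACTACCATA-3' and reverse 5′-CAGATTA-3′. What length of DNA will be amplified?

Forward primer GATAAAGACTACCATA is found on the top strand at positions 28–43.
Reverse complement of the reverse primer: TAATCTG. This occurs on the top strand at positions 87–93.
Product length = (reverse-primer end) − (forward-primer start) + 1 = 93 − 28 + 1 = 66 bp.

66 bp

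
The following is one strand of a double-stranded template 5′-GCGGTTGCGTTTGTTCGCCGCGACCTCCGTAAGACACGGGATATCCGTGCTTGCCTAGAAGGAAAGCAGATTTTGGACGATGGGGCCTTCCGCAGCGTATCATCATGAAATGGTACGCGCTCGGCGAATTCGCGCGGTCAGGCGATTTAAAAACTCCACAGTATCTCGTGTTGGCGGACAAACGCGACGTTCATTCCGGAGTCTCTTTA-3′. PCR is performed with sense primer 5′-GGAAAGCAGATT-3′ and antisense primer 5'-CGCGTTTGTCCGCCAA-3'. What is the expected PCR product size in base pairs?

The forward primer matches the template at positions 61–72.
Reverse complement of the reverse primer: TTGGCGGACAAACGCG. This occurs on the top strand at positions 171–186.
The product runs from position 61 to position 186, so its length is 186 − 61 + 1 = 126 bp.

126 bp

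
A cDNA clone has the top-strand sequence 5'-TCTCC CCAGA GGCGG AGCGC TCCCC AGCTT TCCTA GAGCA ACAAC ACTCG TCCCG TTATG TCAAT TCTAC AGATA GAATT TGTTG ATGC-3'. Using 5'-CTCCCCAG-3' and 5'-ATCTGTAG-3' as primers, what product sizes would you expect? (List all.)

73 bp, 55 bp

The forward primer CTCCCCAG matches the top strand at positions 2–9, 20–27.
The reverse primer's reverse complement is CTACAGAT, matching at positions 67–74.
Each forward site pairs with the reverse site to give a product ending at position 74: sizes 73, 55 bp.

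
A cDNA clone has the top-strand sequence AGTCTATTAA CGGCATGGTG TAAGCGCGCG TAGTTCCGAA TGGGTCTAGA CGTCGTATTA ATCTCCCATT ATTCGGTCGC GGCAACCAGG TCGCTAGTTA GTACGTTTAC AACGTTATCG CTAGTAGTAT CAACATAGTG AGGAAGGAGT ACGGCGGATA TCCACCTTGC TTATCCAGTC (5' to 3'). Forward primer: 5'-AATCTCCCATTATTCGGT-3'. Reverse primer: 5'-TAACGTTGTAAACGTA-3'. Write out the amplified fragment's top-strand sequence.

5'-AATCTCCCATTATTCGGTCGCGGCAACCAGGTCGCTAGTTAGTACGTTTACAACGTTA-3'

The forward primer matches the template at positions 60–77.
The reverse primer's reverse complement is TACGTTTACAACGTTA, which matches the template at positions 102–117.
The product is the template from position 60 through 117 (58 bp).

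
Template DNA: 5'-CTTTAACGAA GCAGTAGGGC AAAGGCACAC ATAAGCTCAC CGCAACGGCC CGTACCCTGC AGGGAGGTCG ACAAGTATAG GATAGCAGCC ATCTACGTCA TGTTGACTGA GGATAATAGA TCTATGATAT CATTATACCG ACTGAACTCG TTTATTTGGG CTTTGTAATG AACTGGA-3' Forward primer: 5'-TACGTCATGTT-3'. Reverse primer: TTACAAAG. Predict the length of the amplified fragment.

75 bp

Scanning the template, TACGTCATGTT occurs at positions 94–104; this primer anneals to the bottom strand there with its 3' end pointing downstream.
The reverse primer's reverse complement is CTTTGTAA, which matches the template at positions 161–168.
The product runs from position 94 to position 168, so its length is 168 − 94 + 1 = 75 bp.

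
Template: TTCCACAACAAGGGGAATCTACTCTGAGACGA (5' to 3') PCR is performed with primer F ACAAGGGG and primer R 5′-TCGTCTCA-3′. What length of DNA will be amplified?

25 bp

Forward primer ACAAGGGG is found on the top strand at positions 8–15.
Reverse complement of the reverse primer: TGAGACGA. This occurs on the top strand at positions 25–32.
Amplicon spans positions 8–32: 25 bp.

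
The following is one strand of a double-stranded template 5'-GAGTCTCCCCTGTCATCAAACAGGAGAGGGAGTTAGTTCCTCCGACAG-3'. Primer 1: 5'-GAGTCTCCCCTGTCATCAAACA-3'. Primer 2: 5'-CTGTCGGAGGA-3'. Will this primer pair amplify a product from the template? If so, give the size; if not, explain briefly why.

Primer 1 (GAGTCTCCCCTGTCATCAAACA) matches the top strand at positions 1–22; it acts as a forward primer.
Primer 2's reverse complement is TCCTCCGACAG, matching the top strand at positions 38–48; it acts as a reverse primer.
The 3' ends face each other across positions 1–48, giving a 48 bp product.

Yes — a 48 bp product.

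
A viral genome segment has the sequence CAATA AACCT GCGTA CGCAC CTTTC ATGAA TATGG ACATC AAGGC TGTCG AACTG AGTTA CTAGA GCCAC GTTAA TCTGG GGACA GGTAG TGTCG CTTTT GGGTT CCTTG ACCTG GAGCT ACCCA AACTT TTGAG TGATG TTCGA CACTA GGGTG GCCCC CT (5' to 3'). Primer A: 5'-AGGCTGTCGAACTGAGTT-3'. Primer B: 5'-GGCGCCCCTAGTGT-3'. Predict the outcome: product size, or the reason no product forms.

No product — primer B has no binding site in the template.

Primer B (GGCGCCCCTAGTGT) does not match the top strand, and its reverse complement ACACTAGGGGCGCC does not match either.
With no annealing site for primer B, no amplification occurs.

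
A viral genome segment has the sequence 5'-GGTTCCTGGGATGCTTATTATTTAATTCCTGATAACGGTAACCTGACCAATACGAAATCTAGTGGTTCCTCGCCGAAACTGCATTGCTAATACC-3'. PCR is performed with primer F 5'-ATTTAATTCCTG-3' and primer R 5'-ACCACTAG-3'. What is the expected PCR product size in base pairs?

Forward primer ATTTAATTCCTG is found on the top strand at positions 20–31.
Reverse complement of the reverse primer: CTAGTGGT. This occurs on the top strand at positions 59–66.
The product runs from position 20 to position 66, so its length is 66 − 20 + 1 = 47 bp.

47 bp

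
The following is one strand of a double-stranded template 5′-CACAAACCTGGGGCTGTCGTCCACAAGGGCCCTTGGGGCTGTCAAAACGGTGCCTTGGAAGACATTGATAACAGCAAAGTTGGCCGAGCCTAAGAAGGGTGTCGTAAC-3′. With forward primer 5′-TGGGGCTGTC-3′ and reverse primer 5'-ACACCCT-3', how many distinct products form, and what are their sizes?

Two products: 94 bp, 69 bp

The forward primer TGGGGCTGTC matches the top strand at positions 9–18, 34–43.
The reverse primer's reverse complement is AGGGTGT, matching at positions 96–102.
Each forward site pairs with the reverse site to give a product ending at position 102: sizes 94, 69 bp.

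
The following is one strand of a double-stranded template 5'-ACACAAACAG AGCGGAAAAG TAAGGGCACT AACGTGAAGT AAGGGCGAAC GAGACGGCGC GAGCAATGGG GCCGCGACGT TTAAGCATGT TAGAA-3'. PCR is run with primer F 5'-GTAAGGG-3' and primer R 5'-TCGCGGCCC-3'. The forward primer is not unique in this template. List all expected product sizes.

The forward primer GTAAGGG matches the top strand at positions 20–26, 39–45.
The reverse primer's reverse complement is GGGCCGCGA, matching at positions 69–77.
Each forward site pairs with the reverse site to give a product ending at position 77: sizes 58, 39 bp.

58 bp, 39 bp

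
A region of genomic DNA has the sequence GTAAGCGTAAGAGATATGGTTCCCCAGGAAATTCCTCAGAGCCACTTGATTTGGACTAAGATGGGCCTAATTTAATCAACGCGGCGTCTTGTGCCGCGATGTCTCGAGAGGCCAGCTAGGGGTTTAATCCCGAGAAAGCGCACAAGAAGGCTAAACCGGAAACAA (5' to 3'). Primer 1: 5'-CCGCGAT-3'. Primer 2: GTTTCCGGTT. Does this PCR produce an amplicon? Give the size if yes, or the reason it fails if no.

Yes — a 70 bp product.

Primer 1 (CCGCGAT) matches the top strand at positions 94–100; it acts as a forward primer.
Primer 2's reverse complement is AACCGGAAAC, matching the top strand at positions 154–163; it acts as a reverse primer.
The 3' ends face each other across positions 94–163, giving a 70 bp product.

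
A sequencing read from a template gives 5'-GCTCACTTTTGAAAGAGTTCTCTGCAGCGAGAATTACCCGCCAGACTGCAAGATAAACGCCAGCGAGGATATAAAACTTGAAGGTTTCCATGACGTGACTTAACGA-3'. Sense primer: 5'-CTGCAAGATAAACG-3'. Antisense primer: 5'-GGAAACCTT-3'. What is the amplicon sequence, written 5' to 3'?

Scanning the template, CTGCAAGATAAACG occurs at positions 46–59; this primer anneals to the bottom strand there with its 3' end pointing downstream.
The reverse primer's reverse complement is AAGGTTTCC, which matches the template at positions 81–89.
The product is the template from position 46 through 89 (44 bp).

5'-CTGCAAGATAAACGCCAGCGAGGATATAAAACTTGAAGGTTTCC-3'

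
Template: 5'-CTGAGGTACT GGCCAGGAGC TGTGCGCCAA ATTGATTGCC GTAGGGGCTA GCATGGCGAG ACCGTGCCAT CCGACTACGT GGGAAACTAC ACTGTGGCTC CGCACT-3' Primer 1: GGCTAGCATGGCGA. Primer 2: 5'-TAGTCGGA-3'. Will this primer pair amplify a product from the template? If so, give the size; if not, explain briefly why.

Yes — a 32 bp product.

Primer 1 (GGCTAGCATGGCGA) matches the top strand at positions 46–59; it acts as a forward primer.
Primer 2's reverse complement is TCCGACTA, matching the top strand at positions 70–77; it acts as a reverse primer.
The 3' ends face each other across positions 46–77, giving a 32 bp product.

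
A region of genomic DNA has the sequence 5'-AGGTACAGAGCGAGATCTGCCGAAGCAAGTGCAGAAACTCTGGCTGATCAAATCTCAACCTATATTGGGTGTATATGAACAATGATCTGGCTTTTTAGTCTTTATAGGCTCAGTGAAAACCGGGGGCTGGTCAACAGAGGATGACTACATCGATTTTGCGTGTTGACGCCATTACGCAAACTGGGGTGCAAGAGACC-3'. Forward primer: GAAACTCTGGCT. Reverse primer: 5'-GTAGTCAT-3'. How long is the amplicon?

115 bp

Forward primer GAAACTCTGGCT is found on the top strand at positions 34–45.
Taking the reverse complement of GTAGTCAT gives ATGACTAC, found at positions 141–148 on the template; the primer anneals here to the top strand with its 3' end pointing upstream.
Amplicon spans positions 34–148: 115 bp.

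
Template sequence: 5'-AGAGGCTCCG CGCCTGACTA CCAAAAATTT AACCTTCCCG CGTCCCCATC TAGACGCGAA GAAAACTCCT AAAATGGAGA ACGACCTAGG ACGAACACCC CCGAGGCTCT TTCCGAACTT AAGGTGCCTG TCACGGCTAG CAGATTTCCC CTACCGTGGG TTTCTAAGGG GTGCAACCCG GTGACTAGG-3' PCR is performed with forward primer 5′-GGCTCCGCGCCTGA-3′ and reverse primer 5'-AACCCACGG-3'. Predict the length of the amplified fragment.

159 bp

Forward primer GGCTCCGCGCCTGA is found on the top strand at positions 4–17.
Reverse complement of the reverse primer: CCGTGGGTT. This occurs on the top strand at positions 154–162.
Amplicon spans positions 4–162: 159 bp.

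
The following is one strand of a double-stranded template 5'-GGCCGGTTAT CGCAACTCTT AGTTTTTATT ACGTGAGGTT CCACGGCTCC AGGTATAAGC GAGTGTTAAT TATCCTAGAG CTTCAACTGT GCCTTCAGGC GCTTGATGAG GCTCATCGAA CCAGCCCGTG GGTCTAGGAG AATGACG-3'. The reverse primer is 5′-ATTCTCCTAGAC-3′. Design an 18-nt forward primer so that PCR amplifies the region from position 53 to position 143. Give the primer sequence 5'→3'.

The reverse primer's reverse complement GTCTAGGAGAAT matches the template at positions 132–143; the product starts at position 53.
The forward primer is identical to the top strand over positions 53–70: GTATAAGCGAGTGTTAAT.

5'-GTATAAGCGAGTGTTAAT-3'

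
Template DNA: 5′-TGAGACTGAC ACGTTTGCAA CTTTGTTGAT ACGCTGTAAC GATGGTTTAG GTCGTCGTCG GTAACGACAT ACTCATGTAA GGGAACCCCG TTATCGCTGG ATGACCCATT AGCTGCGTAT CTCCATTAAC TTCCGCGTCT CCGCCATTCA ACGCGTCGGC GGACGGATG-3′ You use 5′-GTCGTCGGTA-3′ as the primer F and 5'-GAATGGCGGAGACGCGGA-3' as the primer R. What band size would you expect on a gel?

Scanning the template, GTCGTCGGTA occurs at positions 54–63; this primer anneals to the bottom strand there with its 3' end pointing downstream.
Reverse complement of the reverse primer: TCCGCGTCTCCGCCATTC. This occurs on the top strand at positions 132–149.
Product length = (reverse-primer end) − (forward-primer start) + 1 = 149 − 54 + 1 = 96 bp.

96 bp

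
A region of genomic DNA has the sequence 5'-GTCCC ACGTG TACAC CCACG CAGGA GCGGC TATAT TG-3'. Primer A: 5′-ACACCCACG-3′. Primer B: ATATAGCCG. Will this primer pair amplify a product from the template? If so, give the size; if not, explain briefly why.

Primer A (ACACCCACG) matches the top strand at positions 12–20; it acts as a forward primer.
Primer B's reverse complement is CGGCTATAT, matching the top strand at positions 27–35; it acts as a reverse primer.
The 3' ends face each other across positions 12–35, giving a 24 bp product.

Yes — a 24 bp product.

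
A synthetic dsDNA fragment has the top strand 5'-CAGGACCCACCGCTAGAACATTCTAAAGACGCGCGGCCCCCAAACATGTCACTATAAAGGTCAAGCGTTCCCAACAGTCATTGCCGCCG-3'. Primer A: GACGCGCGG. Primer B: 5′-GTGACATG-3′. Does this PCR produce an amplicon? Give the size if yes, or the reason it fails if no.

Primer A (GACGCGCGG) matches the top strand at positions 28–36; it acts as a forward primer.
Primer B's reverse complement is CATGTCAC, matching the top strand at positions 45–52; it acts as a reverse primer.
The 3' ends face each other across positions 28–52, giving a 25 bp product.

Yes — a 25 bp product.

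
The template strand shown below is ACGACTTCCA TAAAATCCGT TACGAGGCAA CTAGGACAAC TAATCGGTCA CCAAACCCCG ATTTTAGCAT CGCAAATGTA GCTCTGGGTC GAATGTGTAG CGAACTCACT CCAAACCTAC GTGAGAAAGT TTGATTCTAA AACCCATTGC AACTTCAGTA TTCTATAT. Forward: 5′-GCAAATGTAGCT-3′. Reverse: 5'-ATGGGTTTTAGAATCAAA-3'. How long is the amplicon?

Forward primer GCAAATGTAGCT is found on the top strand at positions 72–83.
The reverse primer's reverse complement is TTTGATTCTAAAACCCAT, which matches the template at positions 130–147.
The product runs from position 72 to position 147, so its length is 147 − 72 + 1 = 76 bp.

76 bp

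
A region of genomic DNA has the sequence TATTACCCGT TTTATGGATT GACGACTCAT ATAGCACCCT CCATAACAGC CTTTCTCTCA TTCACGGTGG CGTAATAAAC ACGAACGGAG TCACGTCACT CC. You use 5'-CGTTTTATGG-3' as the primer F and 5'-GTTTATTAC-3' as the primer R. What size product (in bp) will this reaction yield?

The forward primer matches the template at positions 8–17.
Taking the reverse complement of GTTTATTAC gives GTAATAAAC, found at positions 72–80 on the template; the primer anneals here to the top strand with its 3' end pointing upstream.
Amplicon spans positions 8–80: 73 bp.

73 bp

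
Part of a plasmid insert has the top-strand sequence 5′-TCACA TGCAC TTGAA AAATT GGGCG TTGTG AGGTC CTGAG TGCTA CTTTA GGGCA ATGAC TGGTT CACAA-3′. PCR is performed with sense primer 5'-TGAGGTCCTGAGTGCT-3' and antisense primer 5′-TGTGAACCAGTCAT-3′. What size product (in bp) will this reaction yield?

41 bp

Scanning the template, TGAGGTCCTGAGTGCT occurs at positions 29–44; this primer anneals to the bottom strand there with its 3' end pointing downstream.
Reverse complement of the reverse primer: ATGACTGGTTCACA. This occurs on the top strand at positions 56–69.
The product runs from position 29 to position 69, so its length is 69 − 29 + 1 = 41 bp.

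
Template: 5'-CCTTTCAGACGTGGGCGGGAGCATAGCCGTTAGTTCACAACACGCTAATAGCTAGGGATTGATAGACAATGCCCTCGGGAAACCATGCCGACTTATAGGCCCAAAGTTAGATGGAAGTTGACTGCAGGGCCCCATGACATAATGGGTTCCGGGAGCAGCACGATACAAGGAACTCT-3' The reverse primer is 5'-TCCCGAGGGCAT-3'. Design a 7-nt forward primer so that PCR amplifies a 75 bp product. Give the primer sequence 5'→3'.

5'-CAGACGT-3'

The reverse primer's reverse complement ATGCCCTCGGGA matches the template at positions 69–80, so the product ends at position 80.
A 75 bp product then starts at position 80 − 75 + 1 = 6.
The forward primer is identical to the top strand there: CAGACGT.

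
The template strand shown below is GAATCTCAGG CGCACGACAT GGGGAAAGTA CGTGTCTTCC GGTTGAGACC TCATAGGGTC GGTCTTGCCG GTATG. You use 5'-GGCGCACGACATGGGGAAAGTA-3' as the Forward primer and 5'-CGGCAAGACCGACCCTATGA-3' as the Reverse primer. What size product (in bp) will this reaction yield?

62 bp

Scanning the template, GGCGCACGACATGGGGAAAGTA occurs at positions 9–30; this primer anneals to the bottom strand there with its 3' end pointing downstream.
Reverse complement of the reverse primer: TCATAGGGTCGGTCTTGCCG. This occurs on the top strand at positions 51–70.
The product runs from position 9 to position 70, so its length is 70 − 9 + 1 = 62 bp.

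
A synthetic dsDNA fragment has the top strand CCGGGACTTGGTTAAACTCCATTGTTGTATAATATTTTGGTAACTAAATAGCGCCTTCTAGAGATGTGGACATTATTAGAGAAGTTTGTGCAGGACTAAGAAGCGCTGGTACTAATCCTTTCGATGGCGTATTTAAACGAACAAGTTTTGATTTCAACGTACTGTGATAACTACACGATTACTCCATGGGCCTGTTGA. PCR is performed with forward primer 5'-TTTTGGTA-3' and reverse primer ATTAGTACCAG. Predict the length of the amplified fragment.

Forward primer TTTTGGTA is found on the top strand at positions 35–42.
The reverse primer's reverse complement is CTGGTACTAAT, which matches the template at positions 106–116.
The product runs from position 35 to position 116, so its length is 116 − 35 + 1 = 82 bp.

82 bp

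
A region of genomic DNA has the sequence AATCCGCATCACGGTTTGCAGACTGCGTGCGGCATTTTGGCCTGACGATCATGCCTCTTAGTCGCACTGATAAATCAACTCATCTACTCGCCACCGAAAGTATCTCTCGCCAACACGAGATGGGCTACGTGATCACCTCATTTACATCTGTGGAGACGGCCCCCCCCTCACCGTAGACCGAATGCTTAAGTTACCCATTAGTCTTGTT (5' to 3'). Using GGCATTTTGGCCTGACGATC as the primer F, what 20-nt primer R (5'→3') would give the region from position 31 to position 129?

The product's 3' end on the top strand is position 129.
The reverse primer anneals to the top strand over positions 110–129, i.e. to CCAACACGAGATGGGCTACG.
Its sequence written 5'→3' is the reverse complement: CGTAGCCCATCTCGTGTTGG.

5'-CGTAGCCCATCTCGTGTTGG-3'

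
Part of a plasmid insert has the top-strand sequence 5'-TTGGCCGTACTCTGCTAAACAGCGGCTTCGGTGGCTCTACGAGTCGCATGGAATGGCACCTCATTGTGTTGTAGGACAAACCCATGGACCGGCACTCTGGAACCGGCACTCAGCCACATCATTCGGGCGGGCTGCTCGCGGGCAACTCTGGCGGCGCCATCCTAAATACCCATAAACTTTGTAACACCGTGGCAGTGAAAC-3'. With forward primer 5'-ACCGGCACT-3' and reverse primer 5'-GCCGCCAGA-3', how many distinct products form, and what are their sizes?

Two products: 68 bp, 54 bp

The forward primer ACCGGCACT matches the top strand at positions 88–96, 102–110.
The reverse primer's reverse complement is TCTGGCGGC, matching at positions 147–155.
Each forward site pairs with the reverse site to give a product ending at position 155: sizes 68, 54 bp.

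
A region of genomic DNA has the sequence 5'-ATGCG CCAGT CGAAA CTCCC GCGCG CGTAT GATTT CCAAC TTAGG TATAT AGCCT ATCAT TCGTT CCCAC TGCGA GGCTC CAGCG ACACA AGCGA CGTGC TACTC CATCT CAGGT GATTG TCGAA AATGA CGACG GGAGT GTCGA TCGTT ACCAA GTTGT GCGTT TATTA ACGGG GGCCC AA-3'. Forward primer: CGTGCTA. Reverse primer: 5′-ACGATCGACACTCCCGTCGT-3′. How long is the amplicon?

54 bp

Forward primer CGTGCTA is found on the top strand at positions 96–102.
Reverse complement of the reverse primer: ACGACGGGAGTGTCGATCGT. This occurs on the top strand at positions 130–149.
Amplicon spans positions 96–149: 54 bp.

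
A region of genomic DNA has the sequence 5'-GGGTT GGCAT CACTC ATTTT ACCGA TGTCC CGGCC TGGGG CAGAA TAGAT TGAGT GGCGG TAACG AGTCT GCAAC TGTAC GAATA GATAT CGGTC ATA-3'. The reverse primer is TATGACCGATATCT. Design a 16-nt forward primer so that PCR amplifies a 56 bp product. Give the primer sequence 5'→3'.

5'-GAATAGATTGAGTGGC-3'

The reverse primer's reverse complement AGATATCGGTCATA matches the template at positions 85–98, so the product ends at position 98.
A 56 bp product then starts at position 98 − 56 + 1 = 43.
The forward primer is identical to the top strand there: GAATAGATTGAGTGGC.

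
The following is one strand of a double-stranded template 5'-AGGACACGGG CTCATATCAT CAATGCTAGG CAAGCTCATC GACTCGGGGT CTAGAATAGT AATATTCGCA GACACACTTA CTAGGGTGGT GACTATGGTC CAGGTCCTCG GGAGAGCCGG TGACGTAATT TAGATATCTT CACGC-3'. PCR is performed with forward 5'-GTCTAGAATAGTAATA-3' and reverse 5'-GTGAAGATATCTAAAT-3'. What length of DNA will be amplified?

The forward primer matches the template at positions 49–64.
Taking the reverse complement of GTGAAGATATCTAAAT gives ATTTAGATATCTTCAC, found at positions 128–143 on the template; the primer anneals here to the top strand with its 3' end pointing upstream.
The product runs from position 49 to position 143, so its length is 143 − 49 + 1 = 95 bp.

95 bp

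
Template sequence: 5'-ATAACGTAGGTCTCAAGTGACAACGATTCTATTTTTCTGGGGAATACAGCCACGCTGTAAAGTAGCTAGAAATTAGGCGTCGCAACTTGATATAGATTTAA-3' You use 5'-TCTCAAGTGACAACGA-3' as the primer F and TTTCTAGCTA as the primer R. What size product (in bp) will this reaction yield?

Forward primer TCTCAAGTGACAACGA is found on the top strand at positions 11–26.
Taking the reverse complement of TTTCTAGCTA gives TAGCTAGAAA, found at positions 63–72 on the template; the primer anneals here to the top strand with its 3' end pointing upstream.
The product runs from position 11 to position 72, so its length is 72 − 11 + 1 = 62 bp.

62 bp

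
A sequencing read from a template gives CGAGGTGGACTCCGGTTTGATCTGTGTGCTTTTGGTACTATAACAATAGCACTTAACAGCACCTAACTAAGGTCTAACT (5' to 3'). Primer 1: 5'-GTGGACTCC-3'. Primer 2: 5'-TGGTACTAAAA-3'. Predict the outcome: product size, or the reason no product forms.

Primer 2 (TGGTACTAAAA) does not match the top strand, and its reverse complement TTTTAGTACCA does not match either.
With no annealing site for primer 2, no amplification occurs.

No product — primer 2 has no binding site in the template.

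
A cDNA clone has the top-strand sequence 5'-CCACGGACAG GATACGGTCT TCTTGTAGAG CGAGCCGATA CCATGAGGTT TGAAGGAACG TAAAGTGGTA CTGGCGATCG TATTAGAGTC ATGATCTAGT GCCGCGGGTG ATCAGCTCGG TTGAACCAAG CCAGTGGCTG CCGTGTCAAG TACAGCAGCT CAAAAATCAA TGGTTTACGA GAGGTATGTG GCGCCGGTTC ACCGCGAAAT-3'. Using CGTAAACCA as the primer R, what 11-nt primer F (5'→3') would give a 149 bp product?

The reverse primer's reverse complement TGGTTTACG matches the template at positions 171–179, so the product ends at position 179.
A 149 bp product then starts at position 179 − 149 + 1 = 31.
The forward primer is identical to the top strand there: CGAGCCGATAC.

5'-CGAGCCGATAC-3'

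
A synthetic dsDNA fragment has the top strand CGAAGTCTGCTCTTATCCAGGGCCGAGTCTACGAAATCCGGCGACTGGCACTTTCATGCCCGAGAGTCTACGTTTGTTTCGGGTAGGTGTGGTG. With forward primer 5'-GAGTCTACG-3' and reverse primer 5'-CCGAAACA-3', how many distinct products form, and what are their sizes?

The forward primer GAGTCTACG matches the top strand at positions 25–33, 64–72.
The reverse primer's reverse complement is TGTTTCGG, matching at positions 75–82.
Each forward site pairs with the reverse site to give a product ending at position 82: sizes 58, 19 bp.

Two products: 58 bp, 19 bp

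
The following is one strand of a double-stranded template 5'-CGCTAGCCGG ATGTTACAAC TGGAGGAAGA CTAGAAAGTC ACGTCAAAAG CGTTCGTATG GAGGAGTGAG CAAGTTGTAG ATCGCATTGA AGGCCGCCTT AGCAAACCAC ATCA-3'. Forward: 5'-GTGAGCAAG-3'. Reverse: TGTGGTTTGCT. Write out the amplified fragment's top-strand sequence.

Scanning the template, GTGAGCAAG occurs at positions 66–74; this primer anneals to the bottom strand there with its 3' end pointing downstream.
The reverse primer's reverse complement is AGCAAACCACA, which matches the template at positions 101–111.
The product is the template from position 66 through 111 (46 bp).

5'-GTGAGCAAGTTGTAGATCGCATTGAAGGCCGCCTTAGCAAACCACA-3'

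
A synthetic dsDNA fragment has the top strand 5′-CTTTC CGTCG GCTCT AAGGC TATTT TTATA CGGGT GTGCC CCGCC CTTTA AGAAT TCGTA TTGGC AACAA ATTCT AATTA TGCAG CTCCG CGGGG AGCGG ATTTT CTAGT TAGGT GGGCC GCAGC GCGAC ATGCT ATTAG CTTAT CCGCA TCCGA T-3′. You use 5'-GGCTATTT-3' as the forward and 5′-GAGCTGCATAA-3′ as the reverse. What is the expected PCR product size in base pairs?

Forward primer GGCTATTT is found on the top strand at positions 18–25.
The reverse primer's reverse complement is TTATGCAGCTC, which matches the template at positions 78–88.
Product length = (reverse-primer end) − (forward-primer start) + 1 = 88 − 18 + 1 = 71 bp.

71 bp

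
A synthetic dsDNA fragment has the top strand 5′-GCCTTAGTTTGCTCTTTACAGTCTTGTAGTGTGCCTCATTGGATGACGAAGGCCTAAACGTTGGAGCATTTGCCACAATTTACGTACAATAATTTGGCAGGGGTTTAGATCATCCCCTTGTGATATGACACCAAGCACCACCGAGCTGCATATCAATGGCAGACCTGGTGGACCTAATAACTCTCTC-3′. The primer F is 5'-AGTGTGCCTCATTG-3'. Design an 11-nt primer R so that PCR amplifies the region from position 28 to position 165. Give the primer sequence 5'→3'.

The product's 3' end on the top strand is position 165.
The reverse primer anneals to the top strand over positions 155–165, i.e. to AATGGCAGACC.
Its sequence written 5'→3' is the reverse complement: GGTCTGCCATT.

5'-GGTCTGCCATT-3'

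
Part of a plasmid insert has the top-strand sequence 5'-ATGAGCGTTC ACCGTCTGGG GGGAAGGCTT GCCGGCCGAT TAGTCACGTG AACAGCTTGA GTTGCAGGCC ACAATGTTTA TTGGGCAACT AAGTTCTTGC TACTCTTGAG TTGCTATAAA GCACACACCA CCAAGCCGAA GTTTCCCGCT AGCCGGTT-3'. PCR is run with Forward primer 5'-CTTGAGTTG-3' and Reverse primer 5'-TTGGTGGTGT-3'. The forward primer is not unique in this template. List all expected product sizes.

The forward primer CTTGAGTTG matches the top strand at positions 56–64, 105–113.
The reverse primer's reverse complement is ACACCACCAA, matching at positions 125–134.
Each forward site pairs with the reverse site to give a product ending at position 134: sizes 79, 30 bp.

79 bp, 30 bp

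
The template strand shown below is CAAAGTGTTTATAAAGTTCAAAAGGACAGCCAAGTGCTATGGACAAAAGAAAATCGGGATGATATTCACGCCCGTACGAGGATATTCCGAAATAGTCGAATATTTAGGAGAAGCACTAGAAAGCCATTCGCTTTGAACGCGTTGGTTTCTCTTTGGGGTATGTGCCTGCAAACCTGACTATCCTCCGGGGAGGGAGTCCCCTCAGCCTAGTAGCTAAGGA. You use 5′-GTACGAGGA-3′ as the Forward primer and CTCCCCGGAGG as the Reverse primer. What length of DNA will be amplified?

119 bp

The forward primer matches the template at positions 74–82.
The reverse primer's reverse complement is CCTCCGGGGAG, which matches the template at positions 182–192.
Product length = (reverse-primer end) − (forward-primer start) + 1 = 192 − 74 + 1 = 119 bp.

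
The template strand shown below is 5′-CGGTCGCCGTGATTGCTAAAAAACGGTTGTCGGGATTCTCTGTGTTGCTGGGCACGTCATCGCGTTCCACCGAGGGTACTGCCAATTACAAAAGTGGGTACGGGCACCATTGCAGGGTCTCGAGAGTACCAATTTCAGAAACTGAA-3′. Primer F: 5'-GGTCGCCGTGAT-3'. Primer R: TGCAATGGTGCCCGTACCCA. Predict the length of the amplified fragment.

113 bp

The forward primer matches the template at positions 2–13.
Taking the reverse complement of TGCAATGGTGCCCGTACCCA gives TGGGTACGGGCACCATTGCA, found at positions 95–114 on the template; the primer anneals here to the top strand with its 3' end pointing upstream.
Product length = (reverse-primer end) − (forward-primer start) + 1 = 114 − 2 + 1 = 113 bp.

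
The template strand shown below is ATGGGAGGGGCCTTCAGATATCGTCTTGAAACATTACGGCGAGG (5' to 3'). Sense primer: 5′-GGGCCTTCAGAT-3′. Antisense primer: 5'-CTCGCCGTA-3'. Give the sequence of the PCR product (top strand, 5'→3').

5'-GGGCCTTCAGATATCGTCTTGAAACATTACGGCGAG-3'

Forward primer GGGCCTTCAGAT is found on the top strand at positions 8–19.
Taking the reverse complement of CTCGCCGTA gives TACGGCGAG, found at positions 35–43 on the template; the primer anneals here to the top strand with its 3' end pointing upstream.
The product is the template from position 8 through 43 (36 bp).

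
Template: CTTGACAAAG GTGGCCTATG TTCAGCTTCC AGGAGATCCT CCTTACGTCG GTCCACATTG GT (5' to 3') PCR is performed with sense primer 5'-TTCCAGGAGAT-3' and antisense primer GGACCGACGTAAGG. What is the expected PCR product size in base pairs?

28 bp

Forward primer TTCCAGGAGAT is found on the top strand at positions 27–37.
Taking the reverse complement of GGACCGACGTAAGG gives CCTTACGTCGGTCC, found at positions 41–54 on the template; the primer anneals here to the top strand with its 3' end pointing upstream.
The product runs from position 27 to position 54, so its length is 54 − 27 + 1 = 28 bp.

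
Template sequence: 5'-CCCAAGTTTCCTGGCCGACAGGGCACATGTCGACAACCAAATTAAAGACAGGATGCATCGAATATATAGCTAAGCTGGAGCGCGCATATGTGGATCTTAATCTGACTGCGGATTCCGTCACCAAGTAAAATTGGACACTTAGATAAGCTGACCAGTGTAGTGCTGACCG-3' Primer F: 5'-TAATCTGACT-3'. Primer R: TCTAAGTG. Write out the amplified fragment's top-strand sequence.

5'-TAATCTGACTGCGGATTCCGTCACCAAGTAAAATTGGACACTTAGA-3'

The forward primer matches the template at positions 98–107.
The reverse primer's reverse complement is CACTTAGA, which matches the template at positions 136–143.
The product is the template from position 98 through 143 (46 bp).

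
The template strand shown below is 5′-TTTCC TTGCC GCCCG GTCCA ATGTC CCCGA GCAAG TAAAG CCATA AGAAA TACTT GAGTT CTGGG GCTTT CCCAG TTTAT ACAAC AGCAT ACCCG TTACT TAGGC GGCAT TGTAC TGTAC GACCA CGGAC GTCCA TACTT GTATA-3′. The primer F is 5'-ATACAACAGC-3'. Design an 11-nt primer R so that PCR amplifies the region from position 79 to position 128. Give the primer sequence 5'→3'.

5'-CCGTGGTCGTA-3'

The product's 3' end on the top strand is position 128.
The reverse primer anneals to the top strand over positions 118–128, i.e. to TACGACCACGG.
Its sequence written 5'→3' is the reverse complement: CCGTGGTCGTA.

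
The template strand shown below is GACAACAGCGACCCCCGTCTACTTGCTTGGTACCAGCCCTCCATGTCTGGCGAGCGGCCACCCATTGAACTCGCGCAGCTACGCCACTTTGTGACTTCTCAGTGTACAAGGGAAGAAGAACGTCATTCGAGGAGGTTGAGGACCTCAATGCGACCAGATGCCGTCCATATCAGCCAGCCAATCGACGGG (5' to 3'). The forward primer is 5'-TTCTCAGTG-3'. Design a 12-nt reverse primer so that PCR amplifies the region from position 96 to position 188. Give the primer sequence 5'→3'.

The product's 3' end on the top strand is position 188.
The reverse primer anneals to the top strand over positions 177–188, i.e. to GCCAATCGACGG.
Its sequence written 5'→3' is the reverse complement: CCGTCGATTGGC.

5'-CCGTCGATTGGC-3'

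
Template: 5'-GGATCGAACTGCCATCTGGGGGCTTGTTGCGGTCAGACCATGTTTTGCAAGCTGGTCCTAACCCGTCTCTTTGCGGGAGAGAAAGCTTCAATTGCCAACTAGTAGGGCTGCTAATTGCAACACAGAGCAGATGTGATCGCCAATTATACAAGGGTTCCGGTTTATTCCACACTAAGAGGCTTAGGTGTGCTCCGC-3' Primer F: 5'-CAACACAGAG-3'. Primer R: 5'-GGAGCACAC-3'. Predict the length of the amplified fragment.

Scanning the template, CAACACAGAG occurs at positions 118–127; this primer anneals to the bottom strand there with its 3' end pointing downstream.
The reverse primer's reverse complement is GTGTGCTCC, which matches the template at positions 185–193.
Product length = (reverse-primer end) − (forward-primer start) + 1 = 193 − 118 + 1 = 76 bp.

76 bp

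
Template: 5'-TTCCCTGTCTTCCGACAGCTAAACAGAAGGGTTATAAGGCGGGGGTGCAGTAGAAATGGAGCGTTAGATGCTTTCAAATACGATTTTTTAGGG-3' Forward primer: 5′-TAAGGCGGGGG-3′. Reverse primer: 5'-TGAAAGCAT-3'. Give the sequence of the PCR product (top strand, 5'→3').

Forward primer TAAGGCGGGGG is found on the top strand at positions 35–45.
Taking the reverse complement of TGAAAGCAT gives ATGCTTTCA, found at positions 68–76 on the template; the primer anneals here to the top strand with its 3' end pointing upstream.
The product is the template from position 35 through 76 (42 bp).

5'-TAAGGCGGGGGTGCAGTAGAAATGGAGCGTTAGATGCTTTCA-3'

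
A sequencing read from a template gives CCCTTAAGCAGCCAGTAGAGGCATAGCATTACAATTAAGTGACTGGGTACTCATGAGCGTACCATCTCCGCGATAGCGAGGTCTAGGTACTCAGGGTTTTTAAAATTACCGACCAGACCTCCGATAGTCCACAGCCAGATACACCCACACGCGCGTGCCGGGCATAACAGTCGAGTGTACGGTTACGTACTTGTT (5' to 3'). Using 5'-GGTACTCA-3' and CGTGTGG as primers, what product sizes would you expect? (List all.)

106 bp, 66 bp

The forward primer GGTACTCA matches the top strand at positions 46–53, 86–93.
The reverse primer's reverse complement is CCACACG, matching at positions 145–151.
Each forward site pairs with the reverse site to give a product ending at position 151: sizes 106, 66 bp.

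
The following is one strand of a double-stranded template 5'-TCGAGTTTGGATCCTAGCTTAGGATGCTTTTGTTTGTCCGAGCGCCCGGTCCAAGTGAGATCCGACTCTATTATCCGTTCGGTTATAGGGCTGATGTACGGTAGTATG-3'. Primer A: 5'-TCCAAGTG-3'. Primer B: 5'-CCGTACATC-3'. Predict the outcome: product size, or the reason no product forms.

Primer A (TCCAAGTG) matches the top strand at positions 50–57; it acts as a forward primer.
Primer B's reverse complement is GATGTACGG, matching the top strand at positions 93–101; it acts as a reverse primer.
The 3' ends face each other across positions 50–101, giving a 52 bp product.

Yes — a 52 bp product.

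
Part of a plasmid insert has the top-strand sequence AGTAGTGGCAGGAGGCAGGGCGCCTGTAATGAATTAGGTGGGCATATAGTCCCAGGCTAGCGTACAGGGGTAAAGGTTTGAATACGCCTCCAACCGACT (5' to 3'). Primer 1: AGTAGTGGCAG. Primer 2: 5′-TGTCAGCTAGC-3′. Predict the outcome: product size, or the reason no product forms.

Primer 2 (TGTCAGCTAGC) does not match the top strand, and its reverse complement GCTAGCTGACA does not match either.
With no annealing site for primer 2, no amplification occurs.

No product — primer 2 has no binding site in the template.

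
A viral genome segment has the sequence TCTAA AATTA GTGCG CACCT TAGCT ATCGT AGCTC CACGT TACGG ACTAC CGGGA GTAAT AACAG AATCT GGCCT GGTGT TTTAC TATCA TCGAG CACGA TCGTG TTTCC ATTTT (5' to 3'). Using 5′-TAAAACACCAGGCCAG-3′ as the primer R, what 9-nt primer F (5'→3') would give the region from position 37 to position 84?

5'-ACGTTACGG-3'

The reverse primer's reverse complement CTGGCCTGGTGTTTTA matches the template at positions 69–84; the product starts at position 37.
The forward primer is identical to the top strand over positions 37–45: ACGTTACGG.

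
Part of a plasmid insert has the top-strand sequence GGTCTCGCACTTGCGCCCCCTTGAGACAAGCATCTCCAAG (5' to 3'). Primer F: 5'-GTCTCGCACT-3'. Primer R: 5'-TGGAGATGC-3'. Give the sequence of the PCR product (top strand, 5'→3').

5'-GTCTCGCACTTGCGCCCCCTTGAGACAAGCATCTCCA-3'

Forward primer GTCTCGCACT is found on the top strand at positions 2–11.
Reverse complement of the reverse primer: GCATCTCCA. This occurs on the top strand at positions 30–38.
The product is the template from position 2 through 38 (37 bp).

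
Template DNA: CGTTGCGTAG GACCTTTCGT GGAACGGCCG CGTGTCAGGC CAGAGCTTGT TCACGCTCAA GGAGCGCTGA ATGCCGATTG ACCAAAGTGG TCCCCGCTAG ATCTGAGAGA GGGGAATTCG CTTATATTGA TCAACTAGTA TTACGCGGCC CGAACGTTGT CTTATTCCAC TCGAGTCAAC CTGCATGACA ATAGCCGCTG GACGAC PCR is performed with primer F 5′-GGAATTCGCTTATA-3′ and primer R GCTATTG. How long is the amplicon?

83 bp

Scanning the template, GGAATTCGCTTATA occurs at positions 113–126; this primer anneals to the bottom strand there with its 3' end pointing downstream.
Taking the reverse complement of GCTATTG gives CAATAGC, found at positions 189–195 on the template; the primer anneals here to the top strand with its 3' end pointing upstream.
Product length = (reverse-primer end) − (forward-primer start) + 1 = 195 − 113 + 1 = 83 bp.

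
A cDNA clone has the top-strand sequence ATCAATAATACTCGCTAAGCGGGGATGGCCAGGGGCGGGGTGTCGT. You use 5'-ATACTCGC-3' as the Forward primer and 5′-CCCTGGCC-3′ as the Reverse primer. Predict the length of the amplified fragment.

27 bp

Forward primer ATACTCGC is found on the top strand at positions 8–15.
Taking the reverse complement of CCCTGGCC gives GGCCAGGG, found at positions 27–34 on the template; the primer anneals here to the top strand with its 3' end pointing upstream.
Product length = (reverse-primer end) − (forward-primer start) + 1 = 34 − 8 + 1 = 27 bp.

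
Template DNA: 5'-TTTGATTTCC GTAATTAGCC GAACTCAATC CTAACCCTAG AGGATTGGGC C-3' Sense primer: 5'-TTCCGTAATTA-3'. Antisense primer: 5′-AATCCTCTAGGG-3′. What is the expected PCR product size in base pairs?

Scanning the template, TTCCGTAATTA occurs at positions 7–17; this primer anneals to the bottom strand there with its 3' end pointing downstream.
Taking the reverse complement of AATCCTCTAGGG gives CCCTAGAGGATT, found at positions 35–46 on the template; the primer anneals here to the top strand with its 3' end pointing upstream.
The product runs from position 7 to position 46, so its length is 46 − 7 + 1 = 40 bp.

40 bp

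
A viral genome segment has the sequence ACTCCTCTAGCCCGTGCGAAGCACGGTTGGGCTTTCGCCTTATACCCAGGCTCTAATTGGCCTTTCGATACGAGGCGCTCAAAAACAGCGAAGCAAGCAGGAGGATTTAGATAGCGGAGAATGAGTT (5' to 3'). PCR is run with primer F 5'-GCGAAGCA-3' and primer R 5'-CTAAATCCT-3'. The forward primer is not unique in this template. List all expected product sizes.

The forward primer GCGAAGCA matches the top strand at positions 16–23, 88–95.
The reverse primer's reverse complement is AGGATTTAG, matching at positions 102–110.
Each forward site pairs with the reverse site to give a product ending at position 110: sizes 95, 23 bp.

95 bp, 23 bp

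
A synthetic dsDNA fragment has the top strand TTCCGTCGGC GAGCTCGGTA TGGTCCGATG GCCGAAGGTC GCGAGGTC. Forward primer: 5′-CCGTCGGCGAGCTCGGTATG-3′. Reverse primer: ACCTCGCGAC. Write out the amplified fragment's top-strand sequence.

The forward primer matches the template at positions 3–22.
Taking the reverse complement of ACCTCGCGAC gives GTCGCGAGGT, found at positions 38–47 on the template; the primer anneals here to the top strand with its 3' end pointing upstream.
The product is the template from position 3 through 47 (45 bp).

5'-CCGTCGGCGAGCTCGGTATGGTCCGATGGCCGAAGGTCGCGAGGT-3'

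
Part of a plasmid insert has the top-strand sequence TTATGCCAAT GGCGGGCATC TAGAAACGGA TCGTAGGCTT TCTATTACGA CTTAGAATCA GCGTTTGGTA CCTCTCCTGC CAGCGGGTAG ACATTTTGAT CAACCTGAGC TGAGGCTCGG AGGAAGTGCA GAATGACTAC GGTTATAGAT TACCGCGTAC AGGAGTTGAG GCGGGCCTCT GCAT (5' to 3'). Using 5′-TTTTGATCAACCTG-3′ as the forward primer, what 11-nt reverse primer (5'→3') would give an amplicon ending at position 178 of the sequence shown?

5'-AGGCCCGCCTC-3'

The forward primer binds at positions 94–107; the product's 3' end on the top strand is position 178.
The reverse primer anneals to the top strand over positions 168–178, i.e. to GAGGCGGGCCT.
Its sequence written 5'→3' is the reverse complement: AGGCCCGCCTC.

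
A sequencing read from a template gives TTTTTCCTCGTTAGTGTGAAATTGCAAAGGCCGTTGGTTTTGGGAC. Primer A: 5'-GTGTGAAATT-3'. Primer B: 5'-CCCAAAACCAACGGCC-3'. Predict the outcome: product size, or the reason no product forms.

Yes — a 31 bp product.

Primer A (GTGTGAAATT) matches the top strand at positions 14–23; it acts as a forward primer.
Primer B's reverse complement is GGCCGTTGGTTTTGGG, matching the top strand at positions 29–44; it acts as a reverse primer.
The 3' ends face each other across positions 14–44, giving a 31 bp product.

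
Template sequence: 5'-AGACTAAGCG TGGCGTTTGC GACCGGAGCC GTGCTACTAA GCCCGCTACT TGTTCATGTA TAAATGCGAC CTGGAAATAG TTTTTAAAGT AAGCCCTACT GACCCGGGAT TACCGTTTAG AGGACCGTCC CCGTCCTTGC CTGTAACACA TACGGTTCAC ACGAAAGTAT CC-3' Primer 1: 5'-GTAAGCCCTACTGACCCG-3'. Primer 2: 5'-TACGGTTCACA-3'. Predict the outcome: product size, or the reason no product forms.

No product — both primers anneal to the same strand and extend in the same direction.

Primer 1 (GTAAGCCCTACTGACCCG) matches the top strand at positions 89–106 (3' end points downstream).
Primer 2 (TACGGTTCACA) also matches the top strand directly, at positions 151–161 — its reverse complement TGTGAACCGTA is not present.
Both primers anneal to the bottom strand with 3' ends pointing the same way, so neither can prime synthesis back toward the other.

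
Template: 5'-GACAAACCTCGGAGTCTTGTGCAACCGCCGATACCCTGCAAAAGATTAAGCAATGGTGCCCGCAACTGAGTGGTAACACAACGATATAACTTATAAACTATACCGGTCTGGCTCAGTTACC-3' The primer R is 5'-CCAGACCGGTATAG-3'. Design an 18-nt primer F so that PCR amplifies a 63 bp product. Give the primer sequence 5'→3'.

5'-AGCAATGGTGCCCGCAAC-3'

The reverse primer's reverse complement CTATACCGGTCTGG matches the template at positions 98–111, so the product ends at position 111.
A 63 bp product then starts at position 111 − 63 + 1 = 49.
The forward primer is identical to the top strand there: AGCAATGGTGCCCGCAAC.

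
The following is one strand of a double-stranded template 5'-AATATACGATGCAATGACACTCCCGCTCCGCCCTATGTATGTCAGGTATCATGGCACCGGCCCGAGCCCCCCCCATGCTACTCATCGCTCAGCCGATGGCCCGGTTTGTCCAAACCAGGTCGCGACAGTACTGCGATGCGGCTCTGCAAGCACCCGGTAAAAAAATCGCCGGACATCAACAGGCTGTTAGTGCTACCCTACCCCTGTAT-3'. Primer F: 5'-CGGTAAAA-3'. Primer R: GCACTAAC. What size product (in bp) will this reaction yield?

39 bp

The forward primer matches the template at positions 155–162.
The reverse primer's reverse complement is GTTAGTGC, which matches the template at positions 186–193.
Product length = (reverse-primer end) − (forward-primer start) + 1 = 193 − 155 + 1 = 39 bp.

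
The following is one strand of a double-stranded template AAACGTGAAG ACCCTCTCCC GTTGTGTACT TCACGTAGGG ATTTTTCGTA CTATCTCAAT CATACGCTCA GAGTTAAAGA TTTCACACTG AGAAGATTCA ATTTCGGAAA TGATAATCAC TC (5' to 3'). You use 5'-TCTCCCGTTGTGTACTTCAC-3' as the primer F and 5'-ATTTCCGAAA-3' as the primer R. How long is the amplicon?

97 bp

The forward primer matches the template at positions 15–34.
The reverse primer's reverse complement is TTTCGGAAAT, which matches the template at positions 102–111.
Product length = (reverse-primer end) − (forward-primer start) + 1 = 111 − 15 + 1 = 97 bp.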